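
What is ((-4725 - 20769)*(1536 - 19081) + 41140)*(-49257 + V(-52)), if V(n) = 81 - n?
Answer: -21974804467880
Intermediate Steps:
((-4725 - 20769)*(1536 - 19081) + 41140)*(-49257 + V(-52)) = ((-4725 - 20769)*(1536 - 19081) + 41140)*(-49257 + (81 - 1*(-52))) = (-25494*(-17545) + 41140)*(-49257 + (81 + 52)) = (447292230 + 41140)*(-49257 + 133) = 447333370*(-49124) = -21974804467880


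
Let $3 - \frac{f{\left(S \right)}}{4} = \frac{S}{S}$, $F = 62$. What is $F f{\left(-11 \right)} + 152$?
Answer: $648$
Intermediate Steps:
$f{\left(S \right)} = 8$ ($f{\left(S \right)} = 12 - 4 \frac{S}{S} = 12 - 4 = 8$)
$F f{\left(-11 \right)} + 152 = 62 \cdot 8 + 152 = 496 + 152 = 648$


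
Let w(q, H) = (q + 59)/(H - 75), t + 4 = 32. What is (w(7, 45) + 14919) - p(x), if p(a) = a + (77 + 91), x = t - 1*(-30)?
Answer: 73454/5 ≈ 14691.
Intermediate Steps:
t = 28 (t = -4 + 32 = 28)
w(q, H) = (59 + q)/(-75 + H)
x = 58 (x = 28 - 1*(-30) = 28 + 30 = 58)
p(a) = 168 + a (p(a) = a + 168 = 168 + a)
(w(7, 45) + 14919) - p(x) = ((59 + 7)/(-75 + 45) + 14919) - (168 + 58) = (66/(-30) + 14919) - 1*226 = (-1/30*66 + 14919) - 226 = (-11/5 + 14919) - 226 = 74584/5 - 226 = 73454/5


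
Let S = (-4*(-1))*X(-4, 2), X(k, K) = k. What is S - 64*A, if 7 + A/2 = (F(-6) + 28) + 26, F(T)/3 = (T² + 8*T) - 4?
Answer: 112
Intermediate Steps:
F(T) = -12 + 3*T² + 24*T (F(T) = 3*((T² + 8*T) - 4) = 3*(-4 + T² + 8*T) = -12 + 3*T² + 24*T)
A = -2 (A = -14 + 2*(((-12 + 3*(-6)² + 24*(-6)) + 28) + 26) = -14 + 2*(((-12 + 3*36 - 144) + 28) + 26) = -14 + 2*(((-12 + 108 - 144) + 28) + 26) = -14 + 2*((-48 + 28) + 26) = -14 + 2*(-20 + 26) = -14 + 2*6 = -14 + 12 = -2)
S = -16 (S = -4*(-1)*(-4) = 4*(-4) = -16)
S - 64*A = -16 - 64*(-2) = -16 + 128 = 112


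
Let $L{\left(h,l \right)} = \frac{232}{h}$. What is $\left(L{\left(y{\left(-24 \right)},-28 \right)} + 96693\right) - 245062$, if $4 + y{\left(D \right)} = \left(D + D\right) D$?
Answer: $- \frac{42581845}{287} \approx -1.4837 \cdot 10^{5}$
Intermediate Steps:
$y{\left(D \right)} = -4 + 2 D^{2}$ ($y{\left(D \right)} = -4 + \left(D + D\right) D = -4 + 2 D D = -4 + 2 D^{2}$)
$\left(L{\left(y{\left(-24 \right)},-28 \right)} + 96693\right) - 245062 = \left(\frac{232}{-4 + 2 \left(-24\right)^{2}} + 96693\right) - 245062 = \left(\frac{232}{-4 + 2 \cdot 576} + 96693\right) - 245062 = \left(\frac{232}{-4 + 1152} + 96693\right) - 245062 = \left(\frac{232}{1148} + 96693\right) - 245062 = \left(232 \cdot \frac{1}{1148} + 96693\right) - 245062 = \left(\frac{58}{287} + 96693\right) - 245062 = \frac{27750949}{287} - 245062 = - \frac{42581845}{287}$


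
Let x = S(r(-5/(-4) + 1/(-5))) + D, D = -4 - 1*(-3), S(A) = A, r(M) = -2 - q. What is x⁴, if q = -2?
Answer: 1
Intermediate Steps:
r(M) = 0 (r(M) = -2 - 1*(-2) = -2 + 2 = 0)
D = -1 (D = -4 + 3 = -1)
x = -1 (x = 0 - 1 = -1)
x⁴ = (-1)⁴ = 1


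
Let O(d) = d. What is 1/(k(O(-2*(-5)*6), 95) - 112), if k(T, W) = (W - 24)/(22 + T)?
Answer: -82/9113 ≈ -0.0089981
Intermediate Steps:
k(T, W) = (-24 + W)/(22 + T)
1/(k(O(-2*(-5)*6), 95) - 112) = 1/((-24 + 95)/(22 - 2*(-5)*6) - 112) = 1/(71/(22 + 10*6) - 112) = 1/(71/(22 + 60) - 112) = 1/(71/82 - 112) = 1/(-9113/82) = -82/9113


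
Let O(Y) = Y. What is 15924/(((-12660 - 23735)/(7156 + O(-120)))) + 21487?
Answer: 669978101/36395 ≈ 18409.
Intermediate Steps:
15924/(((-12660 - 23735)/(7156 + O(-120)))) + 21487 = 15924/(((-12660 - 23735)/(7156 - 120))) + 21487 = 15924/((-36395/7036)) + 21487 = 15924/((-36395*1/7036)) + 21487 = 15924/(-36395/7036) + 21487 = 15924*(-7036/36395) + 21487 = -112041264/36395 + 21487 = 669978101/36395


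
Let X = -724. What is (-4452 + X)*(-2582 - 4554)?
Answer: 36935936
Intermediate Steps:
(-4452 + X)*(-2582 - 4554) = (-4452 - 724)*(-2582 - 4554) = -5176*(-7136) = 36935936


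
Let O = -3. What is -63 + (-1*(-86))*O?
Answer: -321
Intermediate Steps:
-63 + (-1*(-86))*O = -63 - 1*(-86)*(-3) = -63 + 86*(-3) = -63 - 258 = -321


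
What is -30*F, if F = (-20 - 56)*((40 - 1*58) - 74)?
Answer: -209760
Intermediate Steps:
F = 6992 (F = -76*((40 - 58) - 74) = -76*(-18 - 74) = -76*(-92) = 6992)
-30*F = -30*6992 = -209760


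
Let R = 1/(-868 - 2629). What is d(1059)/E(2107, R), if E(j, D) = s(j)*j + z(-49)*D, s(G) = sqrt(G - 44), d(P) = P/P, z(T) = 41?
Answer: 143377/112000397443970902 + 25766521963*sqrt(2063)/112000397443970902 ≈ 1.0449e-5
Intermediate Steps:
d(P) = 1
s(G) = sqrt(-44 + G)
R = -1/3497 (R = 1/(-3497) = -1/3497 ≈ -0.00028596)
E(j, D) = 41*D + j*sqrt(-44 + j) (E(j, D) = sqrt(-44 + j)*j + 41*D = j*sqrt(-44 + j) + 41*D = 41*D + j*sqrt(-44 + j))
d(1059)/E(2107, R) = 1/(41*(-1/3497) + 2107*sqrt(-44 + 2107)) = 1/(-41/3497 + 2107*sqrt(2063))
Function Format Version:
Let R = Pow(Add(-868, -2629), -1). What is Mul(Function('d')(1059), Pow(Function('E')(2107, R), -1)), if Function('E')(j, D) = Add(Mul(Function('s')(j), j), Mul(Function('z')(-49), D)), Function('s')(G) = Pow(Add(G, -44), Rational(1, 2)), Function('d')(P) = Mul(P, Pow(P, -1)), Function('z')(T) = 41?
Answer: Add(Rational(143377, 112000397443970902), Mul(Rational(25766521963, 112000397443970902), Pow(2063, Rational(1, 2)))) ≈ 1.0449e-5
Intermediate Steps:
Function('d')(P) = 1
Function('s')(G) = Pow(Add(-44, G), Rational(1, 2))
R = Rational(-1, 3497) (R = Pow(-3497, -1) = Rational(-1, 3497) ≈ -0.00028596)
Function('E')(j, D) = Add(Mul(41, D), Mul(j, Pow(Add(-44, j), Rational(1, 2)))) (Function('E')(j, D) = Add(Mul(Pow(Add(-44, j), Rational(1, 2)), j), Mul(41, D)) = Add(Mul(j, Pow(Add(-44, j), Rational(1, 2))), Mul(41, D)) = Add(Mul(41, D), Mul(j, Pow(Add(-44, j), Rational(1, 2)))))
Mul(Function('d')(1059), Pow(Function('E')(2107, R), -1)) = Mul(1, Pow(Add(Mul(41, Rational(-1, 3497)), Mul(2107, Pow(Add(-44, 2107), Rational(1, 2)))), -1)) = Mul(1, Pow(Add(Rational(-41, 3497), Mul(2107, Pow(2063, Rational(1, 2)))), -1)) = Pow(Add(Rational(-41, 3497), Mul(2107, Pow(2063, Rational(1, 2)))), -1)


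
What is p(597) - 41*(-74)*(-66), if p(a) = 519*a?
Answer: 109599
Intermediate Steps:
p(597) - 41*(-74)*(-66) = 519*597 - 41*(-74)*(-66) = 309843 - (-3034)*(-66) = 309843 - 1*200244 = 309843 - 200244 = 109599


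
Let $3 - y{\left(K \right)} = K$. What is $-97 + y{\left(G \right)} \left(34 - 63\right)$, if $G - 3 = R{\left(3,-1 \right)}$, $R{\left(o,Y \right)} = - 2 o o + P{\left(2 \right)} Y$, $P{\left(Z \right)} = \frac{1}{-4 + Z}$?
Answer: $- \frac{1209}{2} \approx -604.5$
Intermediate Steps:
$R{\left(o,Y \right)} = - 2 o^{2} - \frac{Y}{2}$ ($R{\left(o,Y \right)} = - 2 o o + \frac{Y}{-4 + 2} = - 2 o^{2} + \frac{Y}{-2} = - 2 o^{2} - \frac{Y}{2}$)
$G = - \frac{29}{2}$ ($G = 3 - \left(- \frac{1}{2} + 2 \cdot 3^{2}\right) = 3 + \left(\left(-2\right) 9 + \frac{1}{2}\right) = 3 + \left(-18 + \frac{1}{2}\right) = 3 - \frac{35}{2} = - \frac{29}{2} \approx -14.5$)
$y{\left(K \right)} = 3 - K$
$-97 + y{\left(G \right)} \left(34 - 63\right) = -97 + \left(3 - - \frac{29}{2}\right) \left(34 - 63\right) = -97 + \left(3 + \frac{29}{2}\right) \left(34 - 63\right) = -97 + \frac{35}{2} \left(-29\right) = -97 - \frac{1015}{2} = - \frac{1209}{2}$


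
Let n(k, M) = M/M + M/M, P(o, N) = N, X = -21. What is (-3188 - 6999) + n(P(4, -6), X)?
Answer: -10185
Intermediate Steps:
n(k, M) = 2 (n(k, M) = 1 + 1 = 2)
(-3188 - 6999) + n(P(4, -6), X) = (-3188 - 6999) + 2 = -10187 + 2 = -10185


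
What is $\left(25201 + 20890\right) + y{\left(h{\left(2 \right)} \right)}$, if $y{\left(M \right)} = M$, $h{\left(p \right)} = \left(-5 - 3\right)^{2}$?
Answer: $46155$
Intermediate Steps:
$h{\left(p \right)} = 64$ ($h{\left(p \right)} = \left(-8\right)^{2} = 64$)
$\left(25201 + 20890\right) + y{\left(h{\left(2 \right)} \right)} = \left(25201 + 20890\right) + 64 = 46091 + 64 = 46155$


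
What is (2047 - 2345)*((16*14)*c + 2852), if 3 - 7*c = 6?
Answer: -821288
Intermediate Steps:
c = -3/7 (c = 3/7 - ⅐*6 = 3/7 - 6/7 = -3/7 ≈ -0.42857)
(2047 - 2345)*((16*14)*c + 2852) = (2047 - 2345)*((16*14)*(-3/7) + 2852) = -298*(224*(-3/7) + 2852) = -298*(-96 + 2852) = -298*2756 = -821288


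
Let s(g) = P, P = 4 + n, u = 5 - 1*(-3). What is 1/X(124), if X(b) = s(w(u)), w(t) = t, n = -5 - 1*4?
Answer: -1/5 ≈ -0.20000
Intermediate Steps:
u = 8 (u = 5 + 3 = 8)
n = -9 (n = -5 - 4 = -9)
P = -5 (P = 4 - 9 = -5)
s(g) = -5
X(b) = -5
1/X(124) = 1/(-5) = -1/5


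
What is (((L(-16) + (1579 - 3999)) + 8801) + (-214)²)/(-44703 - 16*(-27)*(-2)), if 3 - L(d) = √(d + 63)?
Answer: -52180/45567 + √47/45567 ≈ -1.1450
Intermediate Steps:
L(d) = 3 - √(63 + d) (L(d) = 3 - √(d + 63) = 3 - √(63 + d))
(((L(-16) + (1579 - 3999)) + 8801) + (-214)²)/(-44703 - 16*(-27)*(-2)) = ((((3 - √(63 - 16)) + (1579 - 3999)) + 8801) + (-214)²)/(-44703 - 16*(-27)*(-2)) = ((((3 - √47) - 2420) + 8801) + 45796)/(-44703 + 432*(-2)) = (((-2417 - √47) + 8801) + 45796)/(-44703 - 864) = ((6384 - √47) + 45796)/(-45567) = (52180 - √47)*(-1/45567) = -52180/45567 + √47/45567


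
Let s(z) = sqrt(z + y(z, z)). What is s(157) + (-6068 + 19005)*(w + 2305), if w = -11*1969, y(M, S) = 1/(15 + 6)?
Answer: -250382698 + sqrt(69258)/21 ≈ -2.5038e+8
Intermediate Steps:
y(M, S) = 1/21
s(z) = sqrt(1/21 + z) (s(z) = sqrt(z + 1/21) = sqrt(1/21 + z))
w = -21659
s(157) + (-6068 + 19005)*(w + 2305) = sqrt(21 + 441*157)/21 + (-6068 + 19005)*(-21659 + 2305) = sqrt(21 + 69237)/21 + 12937*(-19354) = sqrt(69258)/21 - 250382698 = -250382698 + sqrt(69258)/21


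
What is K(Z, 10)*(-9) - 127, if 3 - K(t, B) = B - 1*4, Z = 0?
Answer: -100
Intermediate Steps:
K(t, B) = 7 - B (K(t, B) = 3 - (B - 1*4) = 3 - (B - 4) = 3 - (-4 + B) = 3 + (4 - B) = 7 - B)
K(Z, 10)*(-9) - 127 = (7 - 1*10)*(-9) - 127 = (7 - 10)*(-9) - 127 = -3*(-9) - 127 = 27 - 127 = -100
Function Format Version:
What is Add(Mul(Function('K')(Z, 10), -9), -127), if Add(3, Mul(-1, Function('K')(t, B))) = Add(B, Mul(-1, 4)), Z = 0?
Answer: -100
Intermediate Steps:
Function('K')(t, B) = Add(7, Mul(-1, B)) (Function('K')(t, B) = Add(3, Mul(-1, Add(B, Mul(-1, 4)))) = Add(3, Mul(-1, Add(B, -4))) = Add(3, Mul(-1, Add(-4, B))) = Add(3, Add(4, Mul(-1, B))) = Add(7, Mul(-1, B)))
Add(Mul(Function('K')(Z, 10), -9), -127) = Add(Mul(Add(7, Mul(-1, 10)), -9), -127) = Add(Mul(Add(7, -10), -9), -127) = Add(Mul(-3, -9), -127) = Add(27, -127) = -100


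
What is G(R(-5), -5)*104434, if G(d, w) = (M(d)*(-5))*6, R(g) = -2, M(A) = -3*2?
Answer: 18798120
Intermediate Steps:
M(A) = -6
G(d, w) = 180 (G(d, w) = -6*(-5)*6 = 30*6 = 180)
G(R(-5), -5)*104434 = 180*104434 = 18798120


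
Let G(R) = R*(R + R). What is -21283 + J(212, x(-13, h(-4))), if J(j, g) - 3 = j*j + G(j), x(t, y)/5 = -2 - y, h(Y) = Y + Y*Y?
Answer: 113552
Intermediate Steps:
h(Y) = Y + Y²
x(t, y) = -10 - 5*y (x(t, y) = 5*(-2 - y) = -10 - 5*y)
G(R) = 2*R² (G(R) = R*(2*R) = 2*R²)
J(j, g) = 3 + 3*j² (J(j, g) = 3 + (j*j + 2*j²) = 3 + (j² + 2*j²) = 3 + 3*j²)
-21283 + J(212, x(-13, h(-4))) = -21283 + (3 + 3*212²) = -21283 + (3 + 3*44944) = -21283 + (3 + 134832) = -21283 + 134835 = 113552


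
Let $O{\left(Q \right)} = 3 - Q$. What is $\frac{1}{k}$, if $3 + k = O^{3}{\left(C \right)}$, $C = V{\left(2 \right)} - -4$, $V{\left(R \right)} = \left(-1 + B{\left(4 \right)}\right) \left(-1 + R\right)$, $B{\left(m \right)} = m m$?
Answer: $- \frac{1}{4099} \approx -0.00024396$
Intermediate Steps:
$B{\left(m \right)} = m^{2}$
$V{\left(R \right)} = -15 + 15 R$ ($V{\left(R \right)} = \left(-1 + 4^{2}\right) \left(-1 + R\right) = \left(-1 + 16\right) \left(-1 + R\right) = 15 \left(-1 + R\right) = -15 + 15 R$)
$C = 19$ ($C = \left(-15 + 15 \cdot 2\right) - -4 = \left(-15 + 30\right) + 4 = 15 + 4 = 19$)
$k = -4099$ ($k = -3 + \left(3 - 19\right)^{3} = -3 + \left(-16\right)^{3} = -3 - 4096 = -4099$)
$\frac{1}{k} = \frac{1}{-4099} = - \frac{1}{4099}$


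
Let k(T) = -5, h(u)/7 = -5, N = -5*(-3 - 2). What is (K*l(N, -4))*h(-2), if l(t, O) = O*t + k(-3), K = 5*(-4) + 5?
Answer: -55125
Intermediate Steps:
N = 25 (N = -5*(-5) = 25)
h(u) = -35 (h(u) = 7*(-5) = -35)
K = -15 (K = -20 + 5 = -15)
l(t, O) = -5 + O*t (l(t, O) = O*t - 5 = -5 + O*t)
(K*l(N, -4))*h(-2) = -15*(-5 - 4*25)*(-35) = -15*(-5 - 100)*(-35) = -15*(-105)*(-35) = 1575*(-35) = -55125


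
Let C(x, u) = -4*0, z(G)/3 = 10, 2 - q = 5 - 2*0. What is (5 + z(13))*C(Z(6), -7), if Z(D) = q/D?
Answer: 0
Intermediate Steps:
q = -3 (q = 2 - (5 - 2*0) = 2 - (5 + 0) = 2 - 1*5 = 2 - 5 = -3)
z(G) = 30 (z(G) = 3*10 = 30)
Z(D) = -3/D
C(x, u) = 0
(5 + z(13))*C(Z(6), -7) = (5 + 30)*0 = 35*0 = 0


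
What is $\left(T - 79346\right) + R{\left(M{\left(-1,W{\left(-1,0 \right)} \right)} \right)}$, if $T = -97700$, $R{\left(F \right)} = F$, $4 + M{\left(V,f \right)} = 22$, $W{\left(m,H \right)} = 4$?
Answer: $-177028$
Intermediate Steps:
$M{\left(V,f \right)} = 18$ ($M{\left(V,f \right)} = -4 + 22 = 18$)
$\left(T - 79346\right) + R{\left(M{\left(-1,W{\left(-1,0 \right)} \right)} \right)} = \left(-97700 - 79346\right) + 18 = -177046 + 18 = -177028$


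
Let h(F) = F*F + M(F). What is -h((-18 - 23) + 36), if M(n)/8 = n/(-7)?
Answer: -215/7 ≈ -30.714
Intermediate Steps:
M(n) = -8*n/7 (M(n) = 8*(n/(-7)) = 8*(n*(-⅐)) = 8*(-n/7) = -8*n/7)
h(F) = F² - 8*F/7 (h(F) = F*F - 8*F/7 = F² - 8*F/7)
-h((-18 - 23) + 36) = -((-18 - 23) + 36)*(-8 + 7*((-18 - 23) + 36))/7 = -(-41 + 36)*(-8 + 7*(-41 + 36))/7 = -(-5)*(-8 + 7*(-5))/7 = -(-5)*(-8 - 35)/7 = -(-5)*(-43)/7 = -1*215/7 = -215/7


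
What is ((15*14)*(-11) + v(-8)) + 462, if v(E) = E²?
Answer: -1784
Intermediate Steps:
((15*14)*(-11) + v(-8)) + 462 = ((15*14)*(-11) + (-8)²) + 462 = (210*(-11) + 64) + 462 = (-2310 + 64) + 462 = -2246 + 462 = -1784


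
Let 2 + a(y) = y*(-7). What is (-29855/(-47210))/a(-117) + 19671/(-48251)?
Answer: -151456229773/372213714614 ≈ -0.40691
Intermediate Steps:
a(y) = -2 - 7*y (a(y) = -2 + y*(-7) = -2 - 7*y)
(-29855/(-47210))/a(-117) + 19671/(-48251) = (-29855/(-47210))/(-2 - 7*(-117)) + 19671/(-48251) = (-29855*(-1/47210))/(-2 + 819) + 19671*(-1/48251) = (5971/9442)/817 - 19671/48251 = (5971/9442)*(1/817) - 19671/48251 = 5971/7714114 - 19671/48251 = -151456229773/372213714614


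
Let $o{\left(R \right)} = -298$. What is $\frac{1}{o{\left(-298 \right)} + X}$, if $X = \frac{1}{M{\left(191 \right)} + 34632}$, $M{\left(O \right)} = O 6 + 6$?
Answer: $- \frac{35784}{10663631} \approx -0.0033557$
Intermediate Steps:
$M{\left(O \right)} = 6 + 6 O$ ($M{\left(O \right)} = 6 O + 6 = 6 + 6 O$)
$X = \frac{1}{35784}$ ($X = \frac{1}{\left(6 + 6 \cdot 191\right) + 34632} = \frac{1}{\left(6 + 1146\right) + 34632} = \frac{1}{1152 + 34632} = \frac{1}{35784} \approx 2.7945 \cdot 10^{-5}$)
$\frac{1}{o{\left(-298 \right)} + X} = \frac{1}{-298 + \frac{1}{35784}} = \frac{1}{- \frac{10663631}{35784}} = - \frac{35784}{10663631}$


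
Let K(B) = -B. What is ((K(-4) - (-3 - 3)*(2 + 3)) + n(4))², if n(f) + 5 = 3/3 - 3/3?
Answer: 841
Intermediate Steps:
n(f) = -5 (n(f) = -5 + (3/3 - 3/3) = -5 + (3*(⅓) - 3*⅓) = -5 + (1 - 1) = -5 + 0 = -5)
((K(-4) - (-3 - 3)*(2 + 3)) + n(4))² = ((-1*(-4) - (-3 - 3)*(2 + 3)) - 5)² = ((4 - (-6)*5) - 5)² = ((4 - 1*(-30)) - 5)² = ((4 + 30) - 5)² = (34 - 5)² = 29² = 841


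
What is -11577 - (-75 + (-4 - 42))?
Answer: -11456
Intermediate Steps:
-11577 - (-75 + (-4 - 42)) = -11577 - (-75 - 46) = -11577 - 1*(-121) = -11577 + 121 = -11456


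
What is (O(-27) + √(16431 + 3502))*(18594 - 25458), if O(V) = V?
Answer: 185328 - 6864*√19933 ≈ -7.8376e+5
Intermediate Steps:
(O(-27) + √(16431 + 3502))*(18594 - 25458) = (-27 + √(16431 + 3502))*(18594 - 25458) = (-27 + √19933)*(-6864) = 185328 - 6864*√19933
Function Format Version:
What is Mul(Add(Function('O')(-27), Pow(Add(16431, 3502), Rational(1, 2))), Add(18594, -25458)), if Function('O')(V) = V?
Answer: Add(185328, Mul(-6864, Pow(19933, Rational(1, 2)))) ≈ -7.8376e+5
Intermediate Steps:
Mul(Add(Function('O')(-27), Pow(Add(16431, 3502), Rational(1, 2))), Add(18594, -25458)) = Mul(Add(-27, Pow(Add(16431, 3502), Rational(1, 2))), Add(18594, -25458)) = Mul(Add(-27, Pow(19933, Rational(1, 2))), -6864) = Add(185328, Mul(-6864, Pow(19933, Rational(1, 2))))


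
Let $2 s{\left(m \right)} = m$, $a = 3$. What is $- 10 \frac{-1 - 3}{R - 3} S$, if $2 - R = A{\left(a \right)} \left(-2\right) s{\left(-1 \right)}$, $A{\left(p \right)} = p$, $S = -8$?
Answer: $80$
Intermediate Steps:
$s{\left(m \right)} = \frac{m}{2}$
$R = -1$ ($R = 2 - 3 \left(-2\right) \frac{1}{2} \left(-1\right) = 2 - \left(-6\right) \left(- \frac{1}{2}\right) = 2 - 3 = -1$)
$- 10 \frac{-1 - 3}{R - 3} S = - 10 \frac{-1 - 3}{-1 - 3} \left(-8\right) = - 10 \left(- \frac{4}{-4}\right) \left(-8\right) = - 10 \left(\left(-4\right) \left(- \frac{1}{4}\right)\right) \left(-8\right) = \left(-10\right) 1 \left(-8\right) = \left(-10\right) \left(-8\right) = 80$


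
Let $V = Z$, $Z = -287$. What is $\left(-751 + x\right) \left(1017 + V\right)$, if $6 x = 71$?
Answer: $- \frac{1618775}{3} \approx -5.3959 \cdot 10^{5}$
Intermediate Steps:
$x = \frac{71}{6}$ ($x = \frac{1}{6} \cdot 71 = \frac{71}{6} \approx 11.833$)
$V = -287$
$\left(-751 + x\right) \left(1017 + V\right) = \left(-751 + \frac{71}{6}\right) \left(1017 - 287\right) = \left(- \frac{4435}{6}\right) 730 = - \frac{1618775}{3}$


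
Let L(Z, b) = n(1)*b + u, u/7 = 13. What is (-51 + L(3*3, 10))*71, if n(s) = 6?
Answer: 7100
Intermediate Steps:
u = 91 (u = 7*13 = 91)
L(Z, b) = 91 + 6*b (L(Z, b) = 6*b + 91 = 91 + 6*b)
(-51 + L(3*3, 10))*71 = (-51 + (91 + 6*10))*71 = (-51 + (91 + 60))*71 = (-51 + 151)*71 = 100*71 = 7100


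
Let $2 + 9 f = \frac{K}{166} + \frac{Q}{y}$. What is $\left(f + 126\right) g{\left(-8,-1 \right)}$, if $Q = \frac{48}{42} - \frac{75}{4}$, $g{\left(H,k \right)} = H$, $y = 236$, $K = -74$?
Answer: $- \frac{206858611}{205674} \approx -1005.8$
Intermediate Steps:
$Q = - \frac{493}{28}$ ($Q = 48 \cdot \frac{1}{42} - \frac{75}{4} = \frac{8}{7} - \frac{75}{4} = - \frac{493}{28} \approx -17.607$)
$f = - \frac{460781}{1645392}$ ($f = - \frac{2}{9} + \frac{- \frac{74}{166} - \frac{493}{28 \cdot 236}}{9} = - \frac{2}{9} + \frac{\left(-74\right) \frac{1}{166} - \frac{493}{6608}}{9} = - \frac{2}{9} + \frac{- \frac{37}{83} - \frac{493}{6608}}{9} = - \frac{2}{9} + \frac{1}{9} \left(- \frac{285415}{548464}\right) = - \frac{2}{9} - \frac{285415}{4936176} = - \frac{460781}{1645392} \approx -0.28004$)
$\left(f + 126\right) g{\left(-8,-1 \right)} = \left(- \frac{460781}{1645392} + 126\right) \left(-8\right) = \frac{206858611}{1645392} \left(-8\right) = - \frac{206858611}{205674}$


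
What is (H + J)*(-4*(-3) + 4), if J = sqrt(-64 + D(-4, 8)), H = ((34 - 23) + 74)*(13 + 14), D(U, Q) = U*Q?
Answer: 36720 + 64*I*sqrt(6) ≈ 36720.0 + 156.77*I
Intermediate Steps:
D(U, Q) = Q*U
H = 2295 (H = (11 + 74)*27 = 85*27 = 2295)
J = 4*I*sqrt(6) (J = sqrt(-64 + 8*(-4)) = sqrt(-64 - 32) = sqrt(-96) = 4*I*sqrt(6) ≈ 9.798*I)
(H + J)*(-4*(-3) + 4) = (2295 + 4*I*sqrt(6))*(-4*(-3) + 4) = (2295 + 4*I*sqrt(6))*(12 + 4) = (2295 + 4*I*sqrt(6))*16 = 36720 + 64*I*sqrt(6)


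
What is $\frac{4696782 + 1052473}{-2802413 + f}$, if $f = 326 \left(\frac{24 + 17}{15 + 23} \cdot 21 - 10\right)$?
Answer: $- \frac{109235845}{53167444} \approx -2.0546$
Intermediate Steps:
$f = \frac{78403}{19}$ ($f = 326 \left(\frac{41}{38} \cdot 21 - 10\right) = 326 \left(\frac{861}{38} - 10\right) = 326 \cdot \frac{481}{38} = \frac{78403}{19} \approx 4126.5$)
$\frac{4696782 + 1052473}{-2802413 + f} = \frac{4696782 + 1052473}{-2802413 + \frac{78403}{19}} = \frac{5749255}{- \frac{53167444}{19}} = 5749255 \left(- \frac{19}{53167444}\right) = - \frac{109235845}{53167444}$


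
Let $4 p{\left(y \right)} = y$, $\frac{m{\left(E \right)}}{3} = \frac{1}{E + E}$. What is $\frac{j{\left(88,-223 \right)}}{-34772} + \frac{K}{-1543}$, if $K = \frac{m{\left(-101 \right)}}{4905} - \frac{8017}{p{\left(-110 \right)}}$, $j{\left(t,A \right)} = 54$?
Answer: $- \frac{928251829031}{4873011286803} \approx -0.19049$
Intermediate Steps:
$m{\left(E \right)} = \frac{3}{2 E}$ ($m{\left(E \right)} = \frac{3}{E + E} = \frac{3}{2 E}$)
$p{\left(y \right)} = \frac{y}{4}$
$K = \frac{211821965}{726594}$ ($K = \frac{\frac{3}{2} \frac{1}{-101}}{4905} - \frac{8017}{\frac{1}{4} \left(-110\right)} = \frac{3}{2} \left(- \frac{1}{101}\right) \frac{1}{4905} - \frac{8017}{- \frac{55}{2}} = \left(- \frac{3}{202}\right) \frac{1}{4905} - - \frac{16034}{55} = - \frac{1}{330270} + \frac{16034}{55} = \frac{211821965}{726594} \approx 291.53$)
$\frac{j{\left(88,-223 \right)}}{-34772} + \frac{K}{-1543} = \frac{54}{-34772} + \frac{211821965}{726594 \left(-1543\right)} = 54 \left(- \frac{1}{34772}\right) + \frac{211821965}{726594} \left(- \frac{1}{1543}\right) = - \frac{27}{17386} - \frac{211821965}{1121134542} = - \frac{928251829031}{4873011286803}$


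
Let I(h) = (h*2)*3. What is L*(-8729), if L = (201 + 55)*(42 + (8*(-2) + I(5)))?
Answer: -125138944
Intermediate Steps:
I(h) = 6*h (I(h) = (2*h)*3 = 6*h)
L = 14336 (L = (201 + 55)*(42 + (8*(-2) + 6*5)) = 256*(42 + (-16 + 30)) = 256*(42 + 14) = 256*56 = 14336)
L*(-8729) = 14336*(-8729) = -125138944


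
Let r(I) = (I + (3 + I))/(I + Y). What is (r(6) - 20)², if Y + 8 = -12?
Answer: 87025/196 ≈ 444.00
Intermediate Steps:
Y = -20 (Y = -8 - 12 = -20)
r(I) = (3 + 2*I)/(-20 + I) (r(I) = (I + (3 + I))/(I - 20) = (3 + 2*I)/(-20 + I))
(r(6) - 20)² = ((3 + 2*6)/(-20 + 6) - 20)² = ((3 + 12)/(-14) - 20)² = (-1/14*15 - 20)² = (-15/14 - 20)² = (-295/14)² = 87025/196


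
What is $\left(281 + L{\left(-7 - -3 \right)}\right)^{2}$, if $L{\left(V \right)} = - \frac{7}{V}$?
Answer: $\frac{1279161}{16} \approx 79948.0$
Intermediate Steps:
$\left(281 + L{\left(-7 - -3 \right)}\right)^{2} = \left(281 - \frac{7}{-7 - -3}\right)^{2} = \left(281 - \frac{7}{-7 + 3}\right)^{2} = \left(281 - \frac{7}{-4}\right)^{2} = \left(281 - - \frac{7}{4}\right)^{2} = \left(281 + \frac{7}{4}\right)^{2} = \left(\frac{1131}{4}\right)^{2} = \frac{1279161}{16}$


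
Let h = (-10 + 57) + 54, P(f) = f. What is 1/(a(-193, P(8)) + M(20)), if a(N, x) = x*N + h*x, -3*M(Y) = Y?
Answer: -3/2228 ≈ -0.0013465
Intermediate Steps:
h = 101 (h = 47 + 54 = 101)
M(Y) = -Y/3
a(N, x) = 101*x + N*x (a(N, x) = x*N + 101*x = N*x + 101*x = 101*x + N*x)
1/(a(-193, P(8)) + M(20)) = 1/(8*(101 - 193) - ⅓*20) = 1/(8*(-92) - 20/3) = 1/(-736 - 20/3) = 1/(-2228/3) = -3/2228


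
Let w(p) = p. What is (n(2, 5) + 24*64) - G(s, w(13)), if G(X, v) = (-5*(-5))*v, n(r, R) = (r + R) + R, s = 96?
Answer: 1223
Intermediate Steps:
n(r, R) = r + 2*R (n(r, R) = (R + r) + R = r + 2*R)
G(X, v) = 25*v
(n(2, 5) + 24*64) - G(s, w(13)) = ((2 + 2*5) + 24*64) - 25*13 = ((2 + 10) + 1536) - 1*325 = (12 + 1536) - 325 = 1548 - 325 = 1223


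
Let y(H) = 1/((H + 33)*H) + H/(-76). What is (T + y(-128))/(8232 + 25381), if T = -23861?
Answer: -290129279/408734080 ≈ -0.70982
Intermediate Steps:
y(H) = -H/76 + 1/(H*(33 + H)) (y(H) = 1/((33 + H)*H) + H*(-1/76) = 1/(H*(33 + H)) - H/76 = -H/76 + 1/(H*(33 + H)))
(T + y(-128))/(8232 + 25381) = (-23861 + (1/76)*(76 - 1*(-128)³ - 33*(-128)²)/(-128*(33 - 128)))/(8232 + 25381) = (-23861 + (1/76)*(-1/128)*(76 - 1*(-2097152) - 33*16384)/(-95))/33613 = (-23861 + (1/76)*(-1/128)*(-1/95)*(76 + 2097152 - 540672))*(1/33613) = (-23861 + (1/76)*(-1/128)*(-1/95)*1556556)*(1/33613) = (-23861 + 20481/12160)*(1/33613) = -290129279/12160*1/33613 = -290129279/408734080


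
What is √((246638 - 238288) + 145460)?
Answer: 3*√17090 ≈ 392.19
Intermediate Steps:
√((246638 - 238288) + 145460) = √(8350 + 145460) = √153810 = 3*√17090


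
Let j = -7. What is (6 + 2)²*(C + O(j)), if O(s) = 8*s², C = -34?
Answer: 22912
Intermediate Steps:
(6 + 2)²*(C + O(j)) = (6 + 2)²*(-34 + 8*(-7)²) = 8²*(-34 + 8*49) = 64*(-34 + 392) = 64*358 = 22912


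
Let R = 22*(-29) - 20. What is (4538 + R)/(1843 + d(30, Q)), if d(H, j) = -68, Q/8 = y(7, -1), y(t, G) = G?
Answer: 776/355 ≈ 2.1859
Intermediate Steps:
Q = -8 (Q = 8*(-1) = -8)
R = -658 (R = -638 - 20 = -658)
(4538 + R)/(1843 + d(30, Q)) = (4538 - 658)/(1843 - 68) = 3880/1775 = 3880*(1/1775) = 776/355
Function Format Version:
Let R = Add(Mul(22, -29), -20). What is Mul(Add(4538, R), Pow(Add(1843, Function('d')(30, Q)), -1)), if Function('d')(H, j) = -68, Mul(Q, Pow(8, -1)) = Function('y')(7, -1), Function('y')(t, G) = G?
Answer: Rational(776, 355) ≈ 2.1859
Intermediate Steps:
Q = -8 (Q = Mul(8, -1) = -8)
R = -658 (R = Add(-638, -20) = -658)
Mul(Add(4538, R), Pow(Add(1843, Function('d')(30, Q)), -1)) = Mul(Add(4538, -658), Pow(Add(1843, -68), -1)) = Mul(3880, Pow(1775, -1)) = Mul(3880, Rational(1, 1775)) = Rational(776, 355)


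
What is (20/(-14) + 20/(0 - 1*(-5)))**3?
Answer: 5832/343 ≈ 17.003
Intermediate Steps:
(20/(-14) + 20/(0 - 1*(-5)))**3 = (20*(-1/14) + 20/(0 + 5))**3 = (-10/7 + 20/5)**3 = (-10/7 + 20*(1/5))**3 = (-10/7 + 4)**3 = (18/7)**3 = 5832/343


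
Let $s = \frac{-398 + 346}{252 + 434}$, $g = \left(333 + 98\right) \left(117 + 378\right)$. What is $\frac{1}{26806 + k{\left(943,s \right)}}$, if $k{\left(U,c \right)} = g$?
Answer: $\frac{1}{240151} \approx 4.164 \cdot 10^{-6}$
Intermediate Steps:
$g = 213345$ ($g = 431 \cdot 495 = 213345$)
$s = - \frac{26}{343}$ ($s = - \frac{52}{686} = \left(-52\right) \frac{1}{686} = - \frac{26}{343} \approx -0.075802$)
$k{\left(U,c \right)} = 213345$
$\frac{1}{26806 + k{\left(943,s \right)}} = \frac{1}{26806 + 213345} = \frac{1}{240151}$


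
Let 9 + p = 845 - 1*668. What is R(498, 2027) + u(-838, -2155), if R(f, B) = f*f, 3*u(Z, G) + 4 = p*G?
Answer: 381968/3 ≈ 1.2732e+5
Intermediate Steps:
p = 168 (p = -9 + (845 - 1*668) = -9 + (845 - 668) = -9 + 177 = 168)
u(Z, G) = -4/3 + 56*G (u(Z, G) = -4/3 + (168*G)/3 = -4/3 + 56*G)
R(f, B) = f²
R(498, 2027) + u(-838, -2155) = 498² + (-4/3 + 56*(-2155)) = 248004 + (-4/3 - 120680) = 248004 - 362044/3 = 381968/3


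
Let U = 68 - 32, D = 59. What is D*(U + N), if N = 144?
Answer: 10620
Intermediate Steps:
U = 36
D*(U + N) = 59*(36 + 144) = 59*180 = 10620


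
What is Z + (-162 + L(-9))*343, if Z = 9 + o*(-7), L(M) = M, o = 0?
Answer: -58644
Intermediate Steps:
Z = 9 (Z = 9 + 0*(-7) = 9 + 0 = 9)
Z + (-162 + L(-9))*343 = 9 + (-162 - 9)*343 = 9 - 171*343 = 9 - 58653 = -58644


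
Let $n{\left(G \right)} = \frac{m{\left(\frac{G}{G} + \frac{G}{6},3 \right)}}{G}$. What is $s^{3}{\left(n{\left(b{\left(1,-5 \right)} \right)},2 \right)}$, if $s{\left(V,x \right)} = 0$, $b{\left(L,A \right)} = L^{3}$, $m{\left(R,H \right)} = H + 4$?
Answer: $0$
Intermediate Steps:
$m{\left(R,H \right)} = 4 + H$
$n{\left(G \right)} = \frac{7}{G}$ ($n{\left(G \right)} = \frac{4 + 3}{G} = \frac{7}{G}$)
$s^{3}{\left(n{\left(b{\left(1,-5 \right)} \right)},2 \right)} = 0^{3} = 0$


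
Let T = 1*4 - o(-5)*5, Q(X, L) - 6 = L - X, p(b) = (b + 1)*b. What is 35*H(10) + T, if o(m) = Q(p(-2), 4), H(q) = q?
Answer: 314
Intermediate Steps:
p(b) = b*(1 + b) (p(b) = (1 + b)*b = b*(1 + b))
Q(X, L) = 6 + L - X (Q(X, L) = 6 + (L - X) = 6 + L - X)
o(m) = 8 (o(m) = 6 + 4 - (-2)*(1 - 2) = 6 + 4 - (-2)*(-1) = 6 + 4 - 1*2 = 6 + 4 - 2 = 8)
T = -36 (T = 1*4 - 1*8*5 = 4 - 8*5 = 4 - 40 = -36)
35*H(10) + T = 35*10 - 36 = 350 - 36 = 314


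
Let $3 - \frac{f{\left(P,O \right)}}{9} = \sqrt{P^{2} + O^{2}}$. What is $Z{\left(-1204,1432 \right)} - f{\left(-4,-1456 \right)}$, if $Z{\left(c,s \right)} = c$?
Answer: $-1231 + 36 \sqrt{132497} \approx 11873.0$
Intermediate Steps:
$f{\left(P,O \right)} = 27 - 9 \sqrt{O^{2} + P^{2}}$ ($f{\left(P,O \right)} = 27 - 9 \sqrt{P^{2} + O^{2}} = 27 - 9 \sqrt{O^{2} + P^{2}}$)
$Z{\left(-1204,1432 \right)} - f{\left(-4,-1456 \right)} = -1204 - \left(27 - 9 \sqrt{\left(-1456\right)^{2} + \left(-4\right)^{2}}\right) = -1204 - \left(27 - 9 \sqrt{2119936 + 16}\right) = -1204 - \left(27 - 9 \sqrt{2119952}\right) = -1204 - \left(27 - 9 \cdot 4 \sqrt{132497}\right) = -1204 - \left(27 - 36 \sqrt{132497}\right) = -1231 + 36 \sqrt{132497}$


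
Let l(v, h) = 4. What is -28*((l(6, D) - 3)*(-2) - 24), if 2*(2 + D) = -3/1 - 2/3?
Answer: 728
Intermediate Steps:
D = -23/6 (D = -2 + (-3/1 - 2/3)/2 = -2 + (-3*1 - 2*⅓)/2 = -2 + (-3 - ⅔)/2 = -2 + (½)*(-11/3) = -2 - 11/6 = -23/6 ≈ -3.8333)
-28*((l(6, D) - 3)*(-2) - 24) = -28*((4 - 3)*(-2) - 24) = -28*(1*(-2) - 24) = -28*(-2 - 24) = -28*(-26) = 728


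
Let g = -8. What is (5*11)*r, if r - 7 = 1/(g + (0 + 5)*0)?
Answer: 3025/8 ≈ 378.13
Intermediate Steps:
r = 55/8 (r = 7 + 1/(-8 + (0 + 5)*0) = 7 + 1/(-8 + 5*0) = 7 + 1/(-8 + 0) = 7 + 1/(-8) = 7 - ⅛ = 55/8 ≈ 6.8750)
(5*11)*r = (5*11)*(55/8) = 55*(55/8) = 3025/8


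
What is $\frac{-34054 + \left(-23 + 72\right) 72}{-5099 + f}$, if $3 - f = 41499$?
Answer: $\frac{30526}{46595} \approx 0.65513$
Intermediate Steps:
$f = -41496$ ($f = 3 - 41499 = -41496$)
$\frac{-34054 + \left(-23 + 72\right) 72}{-5099 + f} = \frac{-34054 + \left(-23 + 72\right) 72}{-5099 - 41496} = \frac{-34054 + 49 \cdot 72}{-46595} = \left(-34054 + 3528\right) \left(- \frac{1}{46595}\right) = \left(-30526\right) \left(- \frac{1}{46595}\right) = \frac{30526}{46595}$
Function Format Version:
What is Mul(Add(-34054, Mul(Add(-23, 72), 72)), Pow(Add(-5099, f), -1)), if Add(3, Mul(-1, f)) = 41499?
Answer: Rational(30526, 46595) ≈ 0.65513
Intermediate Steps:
f = -41496 (f = Add(3, Mul(-1, 41499)) = Add(3, -41499) = -41496)
Mul(Add(-34054, Mul(Add(-23, 72), 72)), Pow(Add(-5099, f), -1)) = Mul(Add(-34054, Mul(Add(-23, 72), 72)), Pow(Add(-5099, -41496), -1)) = Mul(Add(-34054, Mul(49, 72)), Pow(-46595, -1)) = Mul(Add(-34054, 3528), Rational(-1, 46595)) = Mul(-30526, Rational(-1, 46595)) = Rational(30526, 46595)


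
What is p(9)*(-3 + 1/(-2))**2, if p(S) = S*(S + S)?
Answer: 3969/2 ≈ 1984.5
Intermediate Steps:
p(S) = 2*S**2 (p(S) = S*(2*S) = 2*S**2)
p(9)*(-3 + 1/(-2))**2 = (2*9**2)*(-3 + 1/(-2))**2 = (2*81)*(-3 + 1*(-1/2))**2 = 162*(-3 - 1/2)**2 = 162*(-7/2)**2 = 162*(49/4) = 3969/2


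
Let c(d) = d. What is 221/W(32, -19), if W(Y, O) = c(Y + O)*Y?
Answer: 17/32 ≈ 0.53125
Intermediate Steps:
W(Y, O) = Y*(O + Y) (W(Y, O) = (Y + O)*Y = (O + Y)*Y = Y*(O + Y))
221/W(32, -19) = 221/((32*(-19 + 32))) = 221/((32*13)) = 221/416 = 221*(1/416) = 17/32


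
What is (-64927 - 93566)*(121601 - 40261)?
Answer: -12891820620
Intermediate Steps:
(-64927 - 93566)*(121601 - 40261) = -158493*81340 = -12891820620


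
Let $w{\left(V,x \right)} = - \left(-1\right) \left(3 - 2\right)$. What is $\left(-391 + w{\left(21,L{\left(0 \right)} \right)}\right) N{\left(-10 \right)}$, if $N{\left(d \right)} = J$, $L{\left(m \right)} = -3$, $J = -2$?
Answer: $780$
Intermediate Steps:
$N{\left(d \right)} = -2$
$w{\left(V,x \right)} = 1$ ($w{\left(V,x \right)} = - \left(-1\right) 1 = \left(-1\right) \left(-1\right) = 1$)
$\left(-391 + w{\left(21,L{\left(0 \right)} \right)}\right) N{\left(-10 \right)} = \left(-391 + 1\right) \left(-2\right) = \left(-390\right) \left(-2\right) = 780$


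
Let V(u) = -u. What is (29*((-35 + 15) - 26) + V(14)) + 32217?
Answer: 30869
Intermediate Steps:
(29*((-35 + 15) - 26) + V(14)) + 32217 = (29*((-35 + 15) - 26) - 1*14) + 32217 = (29*(-20 - 26) - 14) + 32217 = (29*(-46) - 14) + 32217 = (-1334 - 14) + 32217 = -1348 + 32217 = 30869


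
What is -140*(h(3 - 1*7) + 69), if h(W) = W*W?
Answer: -11900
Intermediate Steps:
h(W) = W**2
-140*(h(3 - 1*7) + 69) = -140*((3 - 1*7)**2 + 69) = -140*((3 - 7)**2 + 69) = -140*((-4)**2 + 69) = -140*(16 + 69) = -140*85 = -11900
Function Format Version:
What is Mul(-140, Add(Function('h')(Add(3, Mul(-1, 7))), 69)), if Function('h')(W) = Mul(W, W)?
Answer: -11900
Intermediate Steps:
Function('h')(W) = Pow(W, 2)
Mul(-140, Add(Function('h')(Add(3, Mul(-1, 7))), 69)) = Mul(-140, Add(Pow(Add(3, Mul(-1, 7)), 2), 69)) = Mul(-140, Add(Pow(Add(3, -7), 2), 69)) = Mul(-140, Add(Pow(-4, 2), 69)) = Mul(-140, Add(16, 69)) = Mul(-140, 85) = -11900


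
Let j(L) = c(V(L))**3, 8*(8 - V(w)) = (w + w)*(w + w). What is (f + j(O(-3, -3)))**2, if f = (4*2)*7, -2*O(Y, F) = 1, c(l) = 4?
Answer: 14400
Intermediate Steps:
V(w) = 8 - w**2/2 (V(w) = 8 - (w + w)*(w + w)/8 = 8 - 2*w*2*w/8 = 8 - w**2/2)
O(Y, F) = -1/2 (O(Y, F) = -1/2*1 = -1/2)
j(L) = 64 (j(L) = 4**3 = 64)
f = 56 (f = 8*7 = 56)
(f + j(O(-3, -3)))**2 = (56 + 64)**2 = 120**2 = 14400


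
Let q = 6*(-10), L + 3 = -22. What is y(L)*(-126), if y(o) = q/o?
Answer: -1512/5 ≈ -302.40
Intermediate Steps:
L = -25 (L = -3 - 22 = -25)
q = -60
y(o) = -60/o
y(L)*(-126) = -60/(-25)*(-126) = -60*(-1/25)*(-126) = (12/5)*(-126) = -1512/5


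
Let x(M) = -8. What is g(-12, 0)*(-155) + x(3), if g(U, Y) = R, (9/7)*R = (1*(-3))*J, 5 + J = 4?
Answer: -1109/3 ≈ -369.67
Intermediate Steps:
J = -1 (J = -5 + 4 = -1)
R = 7/3 (R = 7*((1*(-3))*(-1))/9 = 7*(-3*(-1))/9 = (7/9)*3 = 7/3 ≈ 2.3333)
g(U, Y) = 7/3
g(-12, 0)*(-155) + x(3) = (7/3)*(-155) - 8 = -1085/3 - 8 = -1109/3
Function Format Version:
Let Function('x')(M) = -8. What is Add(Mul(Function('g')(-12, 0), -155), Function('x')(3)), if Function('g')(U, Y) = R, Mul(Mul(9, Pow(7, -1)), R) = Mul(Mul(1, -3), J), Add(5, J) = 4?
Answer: Rational(-1109, 3) ≈ -369.67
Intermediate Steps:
J = -1 (J = Add(-5, 4) = -1)
R = Rational(7, 3) (R = Mul(Rational(7, 9), Mul(Mul(1, -3), -1)) = Mul(Rational(7, 9), Mul(-3, -1)) = Mul(Rational(7, 9), 3) = Rational(7, 3) ≈ 2.3333)
Function('g')(U, Y) = Rational(7, 3)
Add(Mul(Function('g')(-12, 0), -155), Function('x')(3)) = Add(Mul(Rational(7, 3), -155), -8) = Add(Rational(-1085, 3), -8) = Rational(-1109, 3)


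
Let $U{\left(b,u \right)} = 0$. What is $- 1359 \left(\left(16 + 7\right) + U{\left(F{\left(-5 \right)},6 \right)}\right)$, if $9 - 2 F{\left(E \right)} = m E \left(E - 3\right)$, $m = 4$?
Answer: $-31257$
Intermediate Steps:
$F{\left(E \right)} = \frac{9}{2} - 2 E \left(-3 + E\right)$ ($F{\left(E \right)} = \frac{9}{2} - \frac{4 E \left(E - 3\right)}{2} = \frac{9}{2} - \frac{4 E \left(-3 + E\right)}{2} = \frac{9}{2} - 2 E \left(-3 + E\right)$)
$- 1359 \left(\left(16 + 7\right) + U{\left(F{\left(-5 \right)},6 \right)}\right) = - 1359 \left(\left(16 + 7\right) + 0\right) = - 1359 \left(23 + 0\right) = \left(-1359\right) 23 = -31257$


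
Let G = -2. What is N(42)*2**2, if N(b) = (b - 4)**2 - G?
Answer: 5784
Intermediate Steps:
N(b) = 2 + (-4 + b)**2 (N(b) = (b - 4)**2 - 1*(-2) = (-4 + b)**2 + 2 = 2 + (-4 + b)**2)
N(42)*2**2 = (2 + (-4 + 42)**2)*2**2 = (2 + 38**2)*4 = (2 + 1444)*4 = 1446*4 = 5784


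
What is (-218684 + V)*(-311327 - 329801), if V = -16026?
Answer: 150479152880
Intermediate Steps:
(-218684 + V)*(-311327 - 329801) = (-218684 - 16026)*(-311327 - 329801) = -234710*(-641128) = 150479152880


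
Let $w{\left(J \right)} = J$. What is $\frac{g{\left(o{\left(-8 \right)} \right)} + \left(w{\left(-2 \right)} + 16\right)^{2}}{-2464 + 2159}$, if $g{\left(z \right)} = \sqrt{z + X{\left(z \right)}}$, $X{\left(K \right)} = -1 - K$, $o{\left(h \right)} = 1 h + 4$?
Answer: $- \frac{196}{305} - \frac{i}{305} \approx -0.64262 - 0.0032787 i$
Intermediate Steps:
$o{\left(h \right)} = 4 + h$ ($o{\left(h \right)} = h + 4 = 4 + h$)
$g{\left(z \right)} = i$ ($g{\left(z \right)} = \sqrt{z - \left(1 + z\right)} = \sqrt{-1} = i$)
$\frac{g{\left(o{\left(-8 \right)} \right)} + \left(w{\left(-2 \right)} + 16\right)^{2}}{-2464 + 2159} = \frac{i + \left(-2 + 16\right)^{2}}{-2464 + 2159} = \frac{i + 14^{2}}{-305} = \left(i + 196\right) \left(- \frac{1}{305}\right) = \left(196 + i\right) \left(- \frac{1}{305}\right) = - \frac{196}{305} - \frac{i}{305}$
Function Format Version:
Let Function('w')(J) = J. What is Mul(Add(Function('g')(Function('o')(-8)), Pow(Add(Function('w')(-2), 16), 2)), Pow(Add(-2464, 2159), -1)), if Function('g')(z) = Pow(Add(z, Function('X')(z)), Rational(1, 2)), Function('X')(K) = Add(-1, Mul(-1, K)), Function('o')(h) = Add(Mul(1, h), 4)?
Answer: Add(Rational(-196, 305), Mul(Rational(-1, 305), I)) ≈ Add(-0.64262, Mul(-0.0032787, I))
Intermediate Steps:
Function('o')(h) = Add(4, h) (Function('o')(h) = Add(h, 4) = Add(4, h))
Function('g')(z) = I (Function('g')(z) = Pow(Add(z, Add(-1, Mul(-1, z))), Rational(1, 2)) = Pow(-1, Rational(1, 2)) = I)
Mul(Add(Function('g')(Function('o')(-8)), Pow(Add(Function('w')(-2), 16), 2)), Pow(Add(-2464, 2159), -1)) = Mul(Add(I, Pow(Add(-2, 16), 2)), Pow(Add(-2464, 2159), -1)) = Mul(Add(I, Pow(14, 2)), Pow(-305, -1)) = Mul(Add(I, 196), Rational(-1, 305)) = Mul(Add(196, I), Rational(-1, 305)) = Add(Rational(-196, 305), Mul(Rational(-1, 305), I))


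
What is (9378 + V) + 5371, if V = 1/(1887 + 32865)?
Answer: 512557249/34752 ≈ 14749.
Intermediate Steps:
V = 1/34752 ≈ 2.8775e-5
(9378 + V) + 5371 = (9378 + 1/34752) + 5371 = 325904257/34752 + 5371 = 512557249/34752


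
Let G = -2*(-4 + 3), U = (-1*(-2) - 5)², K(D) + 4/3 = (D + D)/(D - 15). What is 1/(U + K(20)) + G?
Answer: 97/47 ≈ 2.0638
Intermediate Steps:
K(D) = -4/3 + 2*D/(-15 + D) (K(D) = -4/3 + (D + D)/(D - 15) = -4/3 + (2*D)/(-15 + D) = -4/3 + 2*D/(-15 + D))
U = 9 (U = (2 - 5)² = (-3)² = 9)
G = 2 (G = -2*(-1) = 2)
1/(U + K(20)) + G = 1/(9 + 2*(30 + 20)/(3*(-15 + 20))) + 2 = 1/(9 + (⅔)*50/5) + 2 = 1/(9 + (⅔)*(⅕)*50) + 2 = 1/(9 + 20/3) + 2 = 1/(47/3) + 2 = 3/47 + 2 = 97/47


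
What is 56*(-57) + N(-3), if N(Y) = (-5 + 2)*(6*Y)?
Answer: -3138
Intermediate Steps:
N(Y) = -18*Y
56*(-57) + N(-3) = 56*(-57) - 18*(-3) = -3192 + 54 = -3138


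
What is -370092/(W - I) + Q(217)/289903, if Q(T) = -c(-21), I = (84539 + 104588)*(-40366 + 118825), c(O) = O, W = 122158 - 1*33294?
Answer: 418901936085/4301762317646387 ≈ 9.7379e-5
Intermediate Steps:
W = 88864 (W = 122158 - 33294 = 88864)
I = 14838715293 (I = 189127*78459 = 14838715293)
Q(T) = 21 (Q(T) = -1*(-21) = 21)
-370092/(W - I) + Q(217)/289903 = -370092/(88864 - 1*14838715293) + 21/289903 = -370092/(88864 - 14838715293) + 21*(1/289903) = -370092/(-14838626429) + 21/289903 = -370092*(-1/14838626429) + 21/289903 = 370092/14838626429 + 21/289903 = 418901936085/4301762317646387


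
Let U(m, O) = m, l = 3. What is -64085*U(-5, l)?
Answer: 320425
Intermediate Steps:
-64085*U(-5, l) = -64085*(-5) = 320425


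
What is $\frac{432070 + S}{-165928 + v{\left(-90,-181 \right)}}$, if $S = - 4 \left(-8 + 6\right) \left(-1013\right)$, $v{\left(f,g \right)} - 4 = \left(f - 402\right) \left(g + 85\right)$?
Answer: $- \frac{70661}{19782} \approx -3.572$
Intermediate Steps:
$v{\left(f,g \right)} = 4 + \left(-402 + f\right) \left(85 + g\right)$ ($v{\left(f,g \right)} = 4 + \left(f - 402\right) \left(g + 85\right) = 4 + \left(-402 + f\right) \left(85 + g\right)$)
$S = -8104$ ($S = \left(-4\right) \left(-2\right) \left(-1013\right) = 8 \left(-1013\right) = -8104$)
$\frac{432070 + S}{-165928 + v{\left(-90,-181 \right)}} = \frac{432070 - 8104}{-165928 - -47236} = \frac{423966}{-165928 + \left(-34166 + 72762 - 7650 + 16290\right)} = \frac{423966}{-165928 + 47236} = \frac{423966}{-118692} = 423966 \left(- \frac{1}{118692}\right) = - \frac{70661}{19782}$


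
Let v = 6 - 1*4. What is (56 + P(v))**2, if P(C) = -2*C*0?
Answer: 3136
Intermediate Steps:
v = 2 (v = 6 - 4 = 2)
P(C) = 0
(56 + P(v))**2 = (56 + 0)**2 = 56**2 = 3136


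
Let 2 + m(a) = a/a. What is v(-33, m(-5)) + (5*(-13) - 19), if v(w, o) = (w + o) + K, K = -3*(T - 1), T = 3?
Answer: -124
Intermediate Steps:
m(a) = -1 (m(a) = -2 + a/a = -2 + 1 = -1)
K = -6 (K = -3*(3 - 1) = -3*2 = -6)
v(w, o) = -6 + o + w (v(w, o) = (w + o) - 6 = (o + w) - 6 = -6 + o + w)
v(-33, m(-5)) + (5*(-13) - 19) = (-6 - 1 - 33) + (5*(-13) - 19) = -40 + (-65 - 19) = -40 - 84 = -124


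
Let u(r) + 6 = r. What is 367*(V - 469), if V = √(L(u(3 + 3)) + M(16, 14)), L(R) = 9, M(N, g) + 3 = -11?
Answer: -172123 + 367*I*√5 ≈ -1.7212e+5 + 820.64*I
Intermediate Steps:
M(N, g) = -14 (M(N, g) = -3 - 11 = -14)
u(r) = -6 + r
V = I*√5 (V = √(9 - 14) = √(-5) = I*√5 ≈ 2.2361*I)
367*(V - 469) = 367*(I*√5 - 469) = 367*(-469 + I*√5) = -172123 + 367*I*√5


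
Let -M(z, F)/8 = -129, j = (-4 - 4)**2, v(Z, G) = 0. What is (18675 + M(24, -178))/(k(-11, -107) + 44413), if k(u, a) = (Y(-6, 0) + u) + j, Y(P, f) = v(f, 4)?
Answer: 6569/14822 ≈ 0.44319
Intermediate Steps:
Y(P, f) = 0
j = 64 (j = (-8)**2 = 64)
M(z, F) = 1032 (M(z, F) = -8*(-129) = 1032)
k(u, a) = 64 + u (k(u, a) = (0 + u) + 64 = u + 64 = 64 + u)
(18675 + M(24, -178))/(k(-11, -107) + 44413) = (18675 + 1032)/((64 - 11) + 44413) = 19707/(53 + 44413) = 19707/44466 = 19707*(1/44466) = 6569/14822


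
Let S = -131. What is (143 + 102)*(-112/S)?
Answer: 27440/131 ≈ 209.47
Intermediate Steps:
(143 + 102)*(-112/S) = (143 + 102)*(-112/(-131)) = 245*(-112*(-1/131)) = 245*(112/131) = 27440/131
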